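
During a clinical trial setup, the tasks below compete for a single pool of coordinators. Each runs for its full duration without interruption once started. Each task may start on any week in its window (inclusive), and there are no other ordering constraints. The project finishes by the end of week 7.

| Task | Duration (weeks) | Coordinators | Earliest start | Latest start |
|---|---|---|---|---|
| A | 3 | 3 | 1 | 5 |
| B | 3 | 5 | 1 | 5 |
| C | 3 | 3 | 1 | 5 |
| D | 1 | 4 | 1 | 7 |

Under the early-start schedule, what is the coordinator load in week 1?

At early start, week 1 has: A, B, C, D.
Demand: 3 + 5 + 3 + 4 = 15.

15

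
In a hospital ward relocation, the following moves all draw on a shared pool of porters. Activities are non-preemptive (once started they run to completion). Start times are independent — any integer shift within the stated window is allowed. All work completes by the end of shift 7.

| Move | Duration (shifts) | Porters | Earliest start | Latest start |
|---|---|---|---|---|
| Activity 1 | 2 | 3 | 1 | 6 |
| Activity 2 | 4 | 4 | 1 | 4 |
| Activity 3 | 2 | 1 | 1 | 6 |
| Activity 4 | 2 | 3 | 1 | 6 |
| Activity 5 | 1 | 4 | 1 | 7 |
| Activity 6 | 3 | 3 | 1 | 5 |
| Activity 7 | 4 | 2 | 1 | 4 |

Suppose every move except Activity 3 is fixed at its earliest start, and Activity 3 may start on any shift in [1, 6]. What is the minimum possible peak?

19

Activity 3@1: s1:20  s2:16  s3:9  s4:6  s5:0  s6:0  s7:0 → peak 20
Activity 3@2: s1:19  s2:16  s3:10  s4:6  s5:0  s6:0  s7:0 → peak 19
Activity 3@3: s1:19  s2:15  s3:10  s4:7  s5:0  s6:0  s7:0 → peak 19
Activity 3@4: s1:19  s2:15  s3:9  s4:7  s5:1  s6:0  s7:0 → peak 19
Activity 3@5: s1:19  s2:15  s3:9  s4:6  s5:1  s6:1  s7:0 → peak 19
Activity 3@6: s1:19  s2:15  s3:9  s4:6  s5:0  s6:1  s7:1 → peak 19
Best is Activity 3@2, peak 19.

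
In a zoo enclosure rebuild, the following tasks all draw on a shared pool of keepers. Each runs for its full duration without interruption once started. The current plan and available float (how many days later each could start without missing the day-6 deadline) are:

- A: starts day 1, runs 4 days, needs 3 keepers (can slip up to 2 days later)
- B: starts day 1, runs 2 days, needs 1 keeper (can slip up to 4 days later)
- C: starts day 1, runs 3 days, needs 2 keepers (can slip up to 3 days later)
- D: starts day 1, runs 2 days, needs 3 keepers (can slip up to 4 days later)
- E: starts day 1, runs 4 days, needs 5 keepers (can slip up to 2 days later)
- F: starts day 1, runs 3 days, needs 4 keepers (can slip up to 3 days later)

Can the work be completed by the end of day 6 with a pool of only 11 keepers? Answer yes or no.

The minimum achievable peak is 12; 11 < 12, so no feasible schedule stays within the cap.

no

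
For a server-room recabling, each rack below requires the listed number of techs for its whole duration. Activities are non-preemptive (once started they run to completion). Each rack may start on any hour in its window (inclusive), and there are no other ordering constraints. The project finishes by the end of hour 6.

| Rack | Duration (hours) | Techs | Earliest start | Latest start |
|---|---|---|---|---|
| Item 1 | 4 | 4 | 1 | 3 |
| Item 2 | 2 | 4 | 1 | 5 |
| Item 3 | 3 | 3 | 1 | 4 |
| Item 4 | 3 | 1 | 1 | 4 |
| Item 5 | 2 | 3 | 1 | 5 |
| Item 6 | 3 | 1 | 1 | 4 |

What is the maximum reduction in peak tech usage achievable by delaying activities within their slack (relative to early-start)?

8

Early-start peak: h1:16  h2:16  h3:9  h4:4  h5:0  h6:0 ⇒ 16.
Leveled (Item 1@1, Item 2@5, Item 3@1, Item 4@1, Item 5@4, Item 6@4): h1:8  h2:8  h3:8  h4:8  h5:8  h6:5 ⇒ 8.
Reduction 16 − 8 = 8.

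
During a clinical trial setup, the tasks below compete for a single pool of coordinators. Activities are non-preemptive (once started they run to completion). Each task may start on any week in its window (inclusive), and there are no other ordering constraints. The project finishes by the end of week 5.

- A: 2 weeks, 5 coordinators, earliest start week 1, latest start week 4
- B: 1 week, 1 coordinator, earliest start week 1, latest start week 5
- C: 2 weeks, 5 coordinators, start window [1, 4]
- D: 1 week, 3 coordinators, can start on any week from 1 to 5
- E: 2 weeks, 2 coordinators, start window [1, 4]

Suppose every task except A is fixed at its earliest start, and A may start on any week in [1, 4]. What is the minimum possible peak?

A@1: w1:16  w2:12  w3:0  w4:0  w5:0 → peak 16
A@2: w1:11  w2:12  w3:5  w4:0  w5:0 → peak 12
A@3: w1:11  w2:7  w3:5  w4:5  w5:0 → peak 11
A@4: w1:11  w2:7  w3:0  w4:5  w5:5 → peak 11
Best is A@3, peak 11.

11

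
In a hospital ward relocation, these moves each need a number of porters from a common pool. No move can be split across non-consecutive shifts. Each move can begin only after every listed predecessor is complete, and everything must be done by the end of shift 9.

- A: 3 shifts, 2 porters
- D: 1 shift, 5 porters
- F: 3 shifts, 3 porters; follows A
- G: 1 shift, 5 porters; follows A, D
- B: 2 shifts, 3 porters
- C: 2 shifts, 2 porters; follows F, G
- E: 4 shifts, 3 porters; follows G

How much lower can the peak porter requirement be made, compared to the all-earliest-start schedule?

3

Early-start peak: s1:10  s2:5  s3:2  s4:8  s5:6  s6:6  s7:5  s8:5  s9:0 ⇒ 10.
Leveled (A@1, D@1, F@5, G@4, B@2, C@8, E@5): s1:7  s2:5  s3:5  s4:5  s5:6  s6:6  s7:6  s8:5  s9:2 ⇒ 7.
Reduction 10 − 7 = 3.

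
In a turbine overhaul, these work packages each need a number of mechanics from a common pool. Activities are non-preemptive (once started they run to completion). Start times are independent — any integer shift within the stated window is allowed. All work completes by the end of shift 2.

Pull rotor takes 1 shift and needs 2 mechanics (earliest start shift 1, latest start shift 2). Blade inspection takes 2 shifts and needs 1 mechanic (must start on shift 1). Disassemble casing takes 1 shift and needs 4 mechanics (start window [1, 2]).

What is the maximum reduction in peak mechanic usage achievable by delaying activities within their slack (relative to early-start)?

Early-start peak: s1:7  s2:1 ⇒ 7.
Leveled (Pull rotor@1, Blade inspection@1, Disassemble casing@2): s1:3  s2:5 ⇒ 5.
Reduction 7 − 5 = 2.

2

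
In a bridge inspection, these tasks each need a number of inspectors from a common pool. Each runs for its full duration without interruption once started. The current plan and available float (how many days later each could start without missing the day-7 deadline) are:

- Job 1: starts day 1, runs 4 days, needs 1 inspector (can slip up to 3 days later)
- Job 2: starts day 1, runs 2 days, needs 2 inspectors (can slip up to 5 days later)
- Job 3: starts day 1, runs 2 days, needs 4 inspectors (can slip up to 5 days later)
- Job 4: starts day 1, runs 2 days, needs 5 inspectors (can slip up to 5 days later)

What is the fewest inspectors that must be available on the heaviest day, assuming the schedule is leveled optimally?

5

Early-start (Job 1@1, Job 2@1, Job 3@1, Job 4@1) gives peak 12: d1:12  d2:12  d3:1  d4:1  d5:0  d6:0  d7:0.
Shift Job 3→3, Job 4→5.
Schedule Job 1@1, Job 2@1, Job 3@3, Job 4@5: d1:3  d2:3  d3:5  d4:5  d5:5  d6:5  d7:0 — peak 5.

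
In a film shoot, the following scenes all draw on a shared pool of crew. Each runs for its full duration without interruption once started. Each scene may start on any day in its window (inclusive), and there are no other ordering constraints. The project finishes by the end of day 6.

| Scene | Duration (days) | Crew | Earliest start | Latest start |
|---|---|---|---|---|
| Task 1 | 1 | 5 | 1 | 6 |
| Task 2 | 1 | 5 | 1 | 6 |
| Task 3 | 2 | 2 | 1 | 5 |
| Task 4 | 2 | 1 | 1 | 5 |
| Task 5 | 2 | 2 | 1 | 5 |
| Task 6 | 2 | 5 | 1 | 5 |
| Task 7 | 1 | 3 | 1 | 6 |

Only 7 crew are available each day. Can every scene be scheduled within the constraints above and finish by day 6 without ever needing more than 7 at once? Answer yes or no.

yes

Schedule Task 1@1, Task 2@2, Task 3@1, Task 4@3, Task 5@3, Task 6@5, Task 7@3: d1:7  d2:7  d3:6  d4:3  d5:5  d6:5 — peak 7 ≤ 7.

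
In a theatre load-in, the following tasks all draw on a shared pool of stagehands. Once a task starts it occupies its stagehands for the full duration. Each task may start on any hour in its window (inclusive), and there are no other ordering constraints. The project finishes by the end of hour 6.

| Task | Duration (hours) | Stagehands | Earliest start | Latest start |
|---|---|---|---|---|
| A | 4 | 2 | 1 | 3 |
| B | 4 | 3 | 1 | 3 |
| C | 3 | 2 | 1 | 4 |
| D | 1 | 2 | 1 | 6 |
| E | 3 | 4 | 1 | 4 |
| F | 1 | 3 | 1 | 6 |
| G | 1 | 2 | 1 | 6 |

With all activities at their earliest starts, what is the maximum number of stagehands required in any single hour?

18

Early-start schedule: A@1, B@1, C@1, D@1, E@1, F@1, G@1.
Load per hour: hour 1: 18, hour 2: 11, hour 3: 11, hour 4: 5, hour 5: 0, hour 6: 0.
Peak is 18.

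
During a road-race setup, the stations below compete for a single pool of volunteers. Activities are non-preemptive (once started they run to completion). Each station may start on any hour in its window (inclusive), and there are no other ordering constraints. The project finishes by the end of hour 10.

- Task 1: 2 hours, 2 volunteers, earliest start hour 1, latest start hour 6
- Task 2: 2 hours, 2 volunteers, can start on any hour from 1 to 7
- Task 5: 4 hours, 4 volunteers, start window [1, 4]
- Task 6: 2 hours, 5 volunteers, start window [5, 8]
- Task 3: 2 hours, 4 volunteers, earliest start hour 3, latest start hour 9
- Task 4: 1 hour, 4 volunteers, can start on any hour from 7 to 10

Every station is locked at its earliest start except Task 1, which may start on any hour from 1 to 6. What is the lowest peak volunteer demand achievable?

8

Task 1@1: h1:8  h2:8  h3:8  h4:8  h5:5  h6:5  h7:4  h8:0  h9:0  h10:0 → peak 8
Task 1@2: h1:6  h2:8  h3:10  h4:8  h5:5  h6:5  h7:4  h8:0  h9:0  h10:0 → peak 10
Task 1@3: h1:6  h2:6  h3:10  h4:10  h5:5  h6:5  h7:4  h8:0  h9:0  h10:0 → peak 10
Task 1@4: h1:6  h2:6  h3:8  h4:10  h5:7  h6:5  h7:4  h8:0  h9:0  h10:0 → peak 10
Task 1@5: h1:6  h2:6  h3:8  h4:8  h5:7  h6:7  h7:4  h8:0  h9:0  h10:0 → peak 8
Task 1@6: h1:6  h2:6  h3:8  h4:8  h5:5  h6:7  h7:6  h8:0  h9:0  h10:0 → peak 8
Best is Task 1@1, peak 8.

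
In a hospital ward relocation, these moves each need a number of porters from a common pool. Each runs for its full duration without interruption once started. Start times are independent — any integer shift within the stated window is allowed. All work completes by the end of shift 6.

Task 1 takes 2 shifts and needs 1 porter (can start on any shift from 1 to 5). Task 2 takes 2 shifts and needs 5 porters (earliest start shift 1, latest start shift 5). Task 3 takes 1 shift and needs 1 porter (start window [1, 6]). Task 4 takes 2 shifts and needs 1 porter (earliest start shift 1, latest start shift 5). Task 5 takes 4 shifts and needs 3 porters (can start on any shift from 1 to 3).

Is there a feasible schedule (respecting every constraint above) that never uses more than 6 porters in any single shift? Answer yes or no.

yes

Schedule Task 1@1, Task 2@5, Task 3@1, Task 4@2, Task 5@1: s1:5  s2:5  s3:4  s4:3  s5:5  s6:5 — peak 5 ≤ 6.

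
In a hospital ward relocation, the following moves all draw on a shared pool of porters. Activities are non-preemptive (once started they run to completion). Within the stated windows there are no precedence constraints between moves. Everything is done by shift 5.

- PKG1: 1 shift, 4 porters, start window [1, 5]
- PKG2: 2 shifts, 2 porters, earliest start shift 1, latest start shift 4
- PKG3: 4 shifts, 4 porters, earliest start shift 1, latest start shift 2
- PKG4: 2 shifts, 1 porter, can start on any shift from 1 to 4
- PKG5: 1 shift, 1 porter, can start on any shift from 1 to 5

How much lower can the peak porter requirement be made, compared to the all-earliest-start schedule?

6

Early-start peak: s1:12  s2:7  s3:4  s4:4  s5:0 ⇒ 12.
Leveled (PKG1@1, PKG2@1, PKG3@2, PKG4@3, PKG5@3): s1:6  s2:6  s3:6  s4:5  s5:4 ⇒ 6.
Reduction 12 − 6 = 6.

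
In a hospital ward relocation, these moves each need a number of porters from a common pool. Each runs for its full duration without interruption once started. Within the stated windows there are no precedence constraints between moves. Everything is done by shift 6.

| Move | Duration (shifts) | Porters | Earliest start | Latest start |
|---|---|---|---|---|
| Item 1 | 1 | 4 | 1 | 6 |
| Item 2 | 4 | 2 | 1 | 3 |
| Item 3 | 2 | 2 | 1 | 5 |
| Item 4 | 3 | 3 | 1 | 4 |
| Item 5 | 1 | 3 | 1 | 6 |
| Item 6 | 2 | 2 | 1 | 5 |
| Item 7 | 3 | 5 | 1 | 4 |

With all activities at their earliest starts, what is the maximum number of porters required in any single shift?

Early-start schedule: Item 1@1, Item 2@1, Item 3@1, Item 4@1, Item 5@1, Item 6@1, Item 7@1.
Load per shift: shift 1: 21, shift 2: 14, shift 3: 10, shift 4: 2, shift 5: 0, shift 6: 0.
Peak is 21.

21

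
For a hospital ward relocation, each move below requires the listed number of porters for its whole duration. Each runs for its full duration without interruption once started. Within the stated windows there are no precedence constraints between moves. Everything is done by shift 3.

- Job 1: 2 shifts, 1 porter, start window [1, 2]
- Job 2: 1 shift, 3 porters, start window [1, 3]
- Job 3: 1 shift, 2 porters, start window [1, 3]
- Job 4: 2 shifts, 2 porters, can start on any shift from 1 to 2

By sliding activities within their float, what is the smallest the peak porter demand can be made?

Early-start (Job 1@1, Job 2@1, Job 3@1, Job 4@1) gives peak 8: s1:8  s2:3  s3:0.
Shift Job 3→3, Job 4→2.
Schedule Job 1@1, Job 2@1, Job 3@3, Job 4@2: s1:4  s2:3  s3:4 — peak 4.
Total porter-shifts = 11 over 3 shifts ⇒ peak ≥ ⌈11/3⌉ = 4, so 4 is optimal.

4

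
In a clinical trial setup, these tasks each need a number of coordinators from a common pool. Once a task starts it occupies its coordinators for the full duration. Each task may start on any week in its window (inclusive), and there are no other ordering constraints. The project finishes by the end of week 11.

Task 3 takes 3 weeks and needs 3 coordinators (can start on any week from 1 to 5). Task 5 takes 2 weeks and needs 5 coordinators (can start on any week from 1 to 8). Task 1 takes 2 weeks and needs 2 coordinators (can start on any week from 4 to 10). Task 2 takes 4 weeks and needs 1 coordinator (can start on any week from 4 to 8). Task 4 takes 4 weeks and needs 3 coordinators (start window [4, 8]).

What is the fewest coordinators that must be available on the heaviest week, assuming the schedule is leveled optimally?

5

Early-start (Task 3@1, Task 5@1, Task 1@4, Task 2@4, Task 4@4) gives peak 8: w1:8  w2:8  w3:3  w4:6  w5:6  w6:4  w7:4  w8:0  w9:0  w10:0  w11:0.
Shift Task 5→4, Task 1→6, Task 2→6, Task 4→8.
Schedule Task 3@1, Task 5@4, Task 1@6, Task 2@6, Task 4@8: w1:3  w2:3  w3:3  w4:5  w5:5  w6:3  w7:3  w8:4  w9:4  w10:3  w11:3 — peak 5.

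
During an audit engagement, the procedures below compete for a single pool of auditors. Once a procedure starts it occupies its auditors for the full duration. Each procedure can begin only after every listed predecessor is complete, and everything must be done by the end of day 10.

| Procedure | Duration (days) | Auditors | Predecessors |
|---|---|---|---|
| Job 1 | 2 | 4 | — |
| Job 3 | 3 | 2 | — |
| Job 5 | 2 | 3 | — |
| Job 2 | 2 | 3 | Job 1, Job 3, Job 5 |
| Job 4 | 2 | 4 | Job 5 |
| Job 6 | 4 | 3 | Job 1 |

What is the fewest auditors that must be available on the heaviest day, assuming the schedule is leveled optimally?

6

Early-start (Job 1@1, Job 3@1, Job 5@1, Job 2@4, Job 4@3, Job 6@3) gives peak 10: d1:9  d2:9  d3:9  d4:10  d5:6  d6:3  d7:0  d8:0  d9:0  d10:0.
Shift Job 5→3, Job 2→5, Job 4→8, Job 6→4.
Schedule Job 1@1, Job 3@1, Job 5@3, Job 2@5, Job 4@8, Job 6@4: d1:6  d2:6  d3:5  d4:6  d5:6  d6:6  d7:3  d8:4  d9:4  d10:0 — peak 6.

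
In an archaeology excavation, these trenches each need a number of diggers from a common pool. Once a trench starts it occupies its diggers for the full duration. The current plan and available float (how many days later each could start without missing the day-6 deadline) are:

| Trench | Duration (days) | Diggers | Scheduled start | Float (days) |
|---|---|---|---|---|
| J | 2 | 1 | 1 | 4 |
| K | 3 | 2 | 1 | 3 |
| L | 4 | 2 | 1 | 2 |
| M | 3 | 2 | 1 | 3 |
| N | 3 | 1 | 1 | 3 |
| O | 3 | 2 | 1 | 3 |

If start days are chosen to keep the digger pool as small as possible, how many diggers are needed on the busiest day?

Early-start (J@1, K@1, L@1, M@1, N@1, O@1) gives peak 10: d1:10  d2:10  d3:9  d4:2  d5:0  d6:0.
Shift M→4, O→4.
Schedule J@1, K@1, L@1, M@4, N@1, O@4: d1:6  d2:6  d3:5  d4:6  d5:4  d6:4 — peak 6.
Total digger-days = 31 over 6 days ⇒ peak ≥ ⌈31/6⌉ = 6, so 6 is optimal.

6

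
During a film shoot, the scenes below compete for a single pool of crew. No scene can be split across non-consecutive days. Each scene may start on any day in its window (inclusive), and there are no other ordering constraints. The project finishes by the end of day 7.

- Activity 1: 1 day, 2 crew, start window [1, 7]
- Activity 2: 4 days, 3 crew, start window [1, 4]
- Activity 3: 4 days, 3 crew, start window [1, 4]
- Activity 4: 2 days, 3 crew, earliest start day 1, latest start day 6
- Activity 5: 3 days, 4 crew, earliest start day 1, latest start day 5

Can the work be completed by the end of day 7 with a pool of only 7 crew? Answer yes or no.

Schedule Activity 1@1, Activity 2@1, Activity 3@2, Activity 4@6, Activity 5@5: d1:5  d2:6  d3:6  d4:6  d5:7  d6:7  d7:7 — peak 7 ≤ 7.

yes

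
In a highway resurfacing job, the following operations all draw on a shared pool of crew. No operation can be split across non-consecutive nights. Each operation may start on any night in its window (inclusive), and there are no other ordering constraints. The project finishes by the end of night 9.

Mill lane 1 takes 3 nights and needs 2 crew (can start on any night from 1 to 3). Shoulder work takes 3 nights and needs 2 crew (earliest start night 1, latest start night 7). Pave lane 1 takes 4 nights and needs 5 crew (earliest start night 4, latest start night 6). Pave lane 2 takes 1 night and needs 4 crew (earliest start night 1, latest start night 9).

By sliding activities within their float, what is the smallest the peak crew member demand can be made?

5

Early-start (Mill lane 1@1, Shoulder work@1, Pave lane 1@4, Pave lane 2@1) gives peak 8: n1:8  n2:4  n3:4  n4:5  n5:5  n6:5  n7:5  n8:0  n9:0.
Shift Pave lane 2→8.
Schedule Mill lane 1@1, Shoulder work@1, Pave lane 1@4, Pave lane 2@8: n1:4  n2:4  n3:4  n4:5  n5:5  n6:5  n7:5  n8:4  n9:0 — peak 5.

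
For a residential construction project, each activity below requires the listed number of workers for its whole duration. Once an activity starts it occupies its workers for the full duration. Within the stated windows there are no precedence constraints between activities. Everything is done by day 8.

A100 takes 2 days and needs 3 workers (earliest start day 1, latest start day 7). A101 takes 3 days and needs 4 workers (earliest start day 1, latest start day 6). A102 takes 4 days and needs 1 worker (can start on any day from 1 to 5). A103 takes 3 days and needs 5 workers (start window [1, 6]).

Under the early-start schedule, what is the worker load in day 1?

13

At early start, day 1 has: A100, A101, A102, A103.
Demand: 3 + 4 + 1 + 5 = 13.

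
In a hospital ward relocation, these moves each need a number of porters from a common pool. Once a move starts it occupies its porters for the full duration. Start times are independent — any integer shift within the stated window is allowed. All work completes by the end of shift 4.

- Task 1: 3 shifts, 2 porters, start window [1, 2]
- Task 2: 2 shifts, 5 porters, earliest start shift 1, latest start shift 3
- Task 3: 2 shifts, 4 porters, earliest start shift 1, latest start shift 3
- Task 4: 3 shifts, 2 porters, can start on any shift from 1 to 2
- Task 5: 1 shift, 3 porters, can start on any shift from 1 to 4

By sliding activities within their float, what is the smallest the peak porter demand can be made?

9

Early-start (Task 1@1, Task 2@1, Task 3@1, Task 4@1, Task 5@1) gives peak 16: s1:16  s2:13  s3:4  s4:0.
Shift Task 3→3, Task 5→4.
Schedule Task 1@1, Task 2@1, Task 3@3, Task 4@1, Task 5@4: s1:9  s2:9  s3:8  s4:7 — peak 9.
Total porter-shifts = 33 over 4 shifts ⇒ peak ≥ ⌈33/4⌉ = 9, so 9 is optimal.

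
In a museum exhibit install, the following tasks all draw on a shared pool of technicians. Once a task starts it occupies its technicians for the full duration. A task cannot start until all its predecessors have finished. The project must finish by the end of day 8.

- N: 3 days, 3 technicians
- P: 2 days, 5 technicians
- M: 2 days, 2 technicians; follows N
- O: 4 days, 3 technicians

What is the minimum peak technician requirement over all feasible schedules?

6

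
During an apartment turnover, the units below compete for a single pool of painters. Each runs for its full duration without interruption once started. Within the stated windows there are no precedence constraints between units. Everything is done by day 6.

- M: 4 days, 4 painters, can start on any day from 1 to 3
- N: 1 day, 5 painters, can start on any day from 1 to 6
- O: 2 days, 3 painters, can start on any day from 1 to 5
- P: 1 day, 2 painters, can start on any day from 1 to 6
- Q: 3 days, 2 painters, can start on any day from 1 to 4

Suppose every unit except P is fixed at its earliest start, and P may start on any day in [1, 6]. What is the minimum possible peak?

P@1: d1:16  d2:9  d3:6  d4:4  d5:0  d6:0 → peak 16
P@2: d1:14  d2:11  d3:6  d4:4  d5:0  d6:0 → peak 14
P@3: d1:14  d2:9  d3:8  d4:4  d5:0  d6:0 → peak 14
P@4: d1:14  d2:9  d3:6  d4:6  d5:0  d6:0 → peak 14
P@5: d1:14  d2:9  d3:6  d4:4  d5:2  d6:0 → peak 14
P@6: d1:14  d2:9  d3:6  d4:4  d5:0  d6:2 → peak 14
Best is P@2, peak 14.

14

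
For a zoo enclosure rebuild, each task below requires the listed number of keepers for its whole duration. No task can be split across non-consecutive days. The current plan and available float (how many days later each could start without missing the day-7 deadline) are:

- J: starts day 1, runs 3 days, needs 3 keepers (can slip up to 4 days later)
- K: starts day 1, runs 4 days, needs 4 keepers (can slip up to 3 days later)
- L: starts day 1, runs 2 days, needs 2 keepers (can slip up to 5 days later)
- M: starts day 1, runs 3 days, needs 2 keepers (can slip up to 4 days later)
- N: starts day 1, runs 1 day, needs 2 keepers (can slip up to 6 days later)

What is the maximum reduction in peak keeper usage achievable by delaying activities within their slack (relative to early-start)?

Early-start peak: d1:13  d2:11  d3:9  d4:4  d5:0  d6:0  d7:0 ⇒ 13.
Leveled (J@1, K@4, L@1, M@3, N@6): d1:5  d2:5  d3:5  d4:6  d5:6  d6:6  d7:4 ⇒ 6.
Reduction 13 − 6 = 7.

7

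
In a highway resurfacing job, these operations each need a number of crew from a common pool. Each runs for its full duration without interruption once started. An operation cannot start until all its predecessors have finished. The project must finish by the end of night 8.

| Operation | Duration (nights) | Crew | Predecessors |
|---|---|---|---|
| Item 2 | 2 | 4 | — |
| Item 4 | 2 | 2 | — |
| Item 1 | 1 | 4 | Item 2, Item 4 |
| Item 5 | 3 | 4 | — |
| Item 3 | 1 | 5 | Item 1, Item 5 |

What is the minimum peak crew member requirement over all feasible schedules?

6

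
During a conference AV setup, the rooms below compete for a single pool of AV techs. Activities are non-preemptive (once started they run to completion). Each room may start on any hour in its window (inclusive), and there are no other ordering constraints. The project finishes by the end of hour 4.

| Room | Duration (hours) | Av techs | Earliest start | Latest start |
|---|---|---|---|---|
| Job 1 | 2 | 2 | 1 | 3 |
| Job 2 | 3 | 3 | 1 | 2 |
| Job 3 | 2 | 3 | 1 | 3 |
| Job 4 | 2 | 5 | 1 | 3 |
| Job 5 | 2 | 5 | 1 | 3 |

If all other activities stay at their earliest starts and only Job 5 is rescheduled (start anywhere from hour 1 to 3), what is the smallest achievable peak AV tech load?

13

Job 5@1: h1:18  h2:18  h3:3  h4:0 → peak 18
Job 5@2: h1:13  h2:18  h3:8  h4:0 → peak 18
Job 5@3: h1:13  h2:13  h3:8  h4:5 → peak 13
Best is Job 5@3, peak 13.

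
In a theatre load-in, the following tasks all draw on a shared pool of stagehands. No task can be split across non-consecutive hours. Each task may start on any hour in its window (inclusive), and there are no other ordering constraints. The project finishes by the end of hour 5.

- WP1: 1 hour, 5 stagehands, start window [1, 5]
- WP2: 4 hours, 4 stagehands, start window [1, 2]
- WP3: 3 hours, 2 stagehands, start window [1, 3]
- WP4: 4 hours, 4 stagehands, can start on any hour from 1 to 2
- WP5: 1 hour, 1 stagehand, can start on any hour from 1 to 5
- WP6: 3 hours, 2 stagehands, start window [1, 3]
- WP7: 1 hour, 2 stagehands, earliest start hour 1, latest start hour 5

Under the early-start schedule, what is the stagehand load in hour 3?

At early start, hour 3 has: WP2, WP3, WP4, WP6.
Demand: 4 + 2 + 4 + 2 = 12.

12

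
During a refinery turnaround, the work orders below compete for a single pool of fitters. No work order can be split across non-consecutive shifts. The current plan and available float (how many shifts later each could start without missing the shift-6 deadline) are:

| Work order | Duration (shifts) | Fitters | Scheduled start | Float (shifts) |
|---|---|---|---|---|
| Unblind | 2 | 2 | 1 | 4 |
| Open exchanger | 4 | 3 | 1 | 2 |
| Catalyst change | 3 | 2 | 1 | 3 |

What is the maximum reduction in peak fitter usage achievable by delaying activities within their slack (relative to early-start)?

2

Early-start peak: s1:7  s2:7  s3:5  s4:3  s5:0  s6:0 ⇒ 7.
Leveled (Unblind@1, Open exchanger@1, Catalyst change@3): s1:5  s2:5  s3:5  s4:5  s5:2  s6:0 ⇒ 5.
Reduction 7 − 5 = 2.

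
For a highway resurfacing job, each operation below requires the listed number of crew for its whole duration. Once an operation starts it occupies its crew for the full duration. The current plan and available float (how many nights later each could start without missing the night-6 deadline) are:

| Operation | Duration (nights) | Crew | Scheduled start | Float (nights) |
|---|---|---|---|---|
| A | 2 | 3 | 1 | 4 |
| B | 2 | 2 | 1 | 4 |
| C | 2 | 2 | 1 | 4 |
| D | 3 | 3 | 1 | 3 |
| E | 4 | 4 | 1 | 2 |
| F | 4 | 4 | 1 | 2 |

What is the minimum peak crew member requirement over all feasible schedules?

11

Early-start (A@1, B@1, C@1, D@1, E@1, F@1) gives peak 18: n1:18  n2:18  n3:11  n4:8  n5:0  n6:0.
Shift E→3, F→3.
Schedule A@1, B@1, C@1, D@1, E@3, F@3: n1:10  n2:10  n3:11  n4:8  n5:8  n6:8 — peak 11.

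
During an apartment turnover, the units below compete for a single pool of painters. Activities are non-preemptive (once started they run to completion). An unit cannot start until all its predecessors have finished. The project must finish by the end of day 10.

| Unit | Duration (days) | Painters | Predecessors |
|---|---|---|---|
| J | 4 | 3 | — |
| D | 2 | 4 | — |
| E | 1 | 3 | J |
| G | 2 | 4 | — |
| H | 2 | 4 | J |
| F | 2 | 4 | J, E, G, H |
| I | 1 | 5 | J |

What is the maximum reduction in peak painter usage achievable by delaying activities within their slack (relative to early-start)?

Early-start peak: d1:11  d2:11  d3:3  d4:3  d5:12  d6:4  d7:4  d8:4  d9:0  d10:0 ⇒ 12.
Leveled (J@1, D@1, E@5, G@3, H@5, F@7, I@9): d1:7  d2:7  d3:7  d4:7  d5:7  d6:4  d7:4  d8:4  d9:5  d10:0 ⇒ 7.
Reduction 12 − 7 = 5.

5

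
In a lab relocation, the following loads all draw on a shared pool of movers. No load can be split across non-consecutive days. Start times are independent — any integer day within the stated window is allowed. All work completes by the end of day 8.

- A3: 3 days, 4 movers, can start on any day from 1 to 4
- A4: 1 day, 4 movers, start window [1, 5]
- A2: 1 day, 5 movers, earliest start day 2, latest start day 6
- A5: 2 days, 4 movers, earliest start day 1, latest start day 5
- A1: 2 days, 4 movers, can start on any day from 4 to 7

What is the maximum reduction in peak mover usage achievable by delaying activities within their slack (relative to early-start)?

5

Early-start peak: d1:12  d2:13  d3:4  d4:4  d5:4  d6:0  d7:0  d8:0 ⇒ 13.
Leveled (A3@1, A4@1, A2@4, A5@2, A1@5): d1:8  d2:8  d3:8  d4:5  d5:4  d6:4  d7:0  d8:0 ⇒ 8.
Reduction 13 − 8 = 5.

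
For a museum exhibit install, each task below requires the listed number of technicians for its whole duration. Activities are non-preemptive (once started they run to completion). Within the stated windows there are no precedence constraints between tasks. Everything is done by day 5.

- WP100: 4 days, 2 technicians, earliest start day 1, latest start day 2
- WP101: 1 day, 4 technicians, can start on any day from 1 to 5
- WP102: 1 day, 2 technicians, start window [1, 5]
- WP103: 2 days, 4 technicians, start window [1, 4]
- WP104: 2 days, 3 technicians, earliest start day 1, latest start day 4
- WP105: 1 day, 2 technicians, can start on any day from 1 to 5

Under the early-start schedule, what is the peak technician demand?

Early-start schedule: WP100@1, WP101@1, WP102@1, WP103@1, WP104@1, WP105@1.
Load per day: day 1: 17, day 2: 9, day 3: 2, day 4: 2, day 5: 0.
Peak is 17.

17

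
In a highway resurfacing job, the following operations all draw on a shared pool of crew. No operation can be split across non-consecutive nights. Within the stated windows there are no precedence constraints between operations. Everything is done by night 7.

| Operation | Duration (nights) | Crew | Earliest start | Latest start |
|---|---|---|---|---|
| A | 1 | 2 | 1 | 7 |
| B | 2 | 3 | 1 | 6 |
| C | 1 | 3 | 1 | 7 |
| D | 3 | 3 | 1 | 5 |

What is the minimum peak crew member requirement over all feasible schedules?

Early-start (A@1, B@1, C@1, D@1) gives peak 11: n1:11  n2:6  n3:3  n4:0  n5:0  n6:0  n7:0.
Shift B→2, C→4, D→5.
Schedule A@1, B@2, C@4, D@5: n1:2  n2:3  n3:3  n4:3  n5:3  n6:3  n7:3 — peak 3.
Total crew member-nights = 20 over 7 nights ⇒ peak ≥ ⌈20/7⌉ = 3, so 3 is optimal.

3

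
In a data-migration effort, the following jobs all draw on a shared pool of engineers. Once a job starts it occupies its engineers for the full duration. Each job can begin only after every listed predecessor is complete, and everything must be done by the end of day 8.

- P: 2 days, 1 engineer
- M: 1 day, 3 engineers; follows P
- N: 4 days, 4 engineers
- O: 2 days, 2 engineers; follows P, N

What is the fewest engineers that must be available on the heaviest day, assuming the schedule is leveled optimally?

Early-start (P@1, M@3, N@1, O@5) gives peak 7: d1:5  d2:5  d3:7  d4:4  d5:2  d6:2  d7:0  d8:0.
Shift M→5.
Schedule P@1, M@5, N@1, O@5: d1:5  d2:5  d3:4  d4:4  d5:5  d6:2  d7:0  d8:0 — peak 5.

5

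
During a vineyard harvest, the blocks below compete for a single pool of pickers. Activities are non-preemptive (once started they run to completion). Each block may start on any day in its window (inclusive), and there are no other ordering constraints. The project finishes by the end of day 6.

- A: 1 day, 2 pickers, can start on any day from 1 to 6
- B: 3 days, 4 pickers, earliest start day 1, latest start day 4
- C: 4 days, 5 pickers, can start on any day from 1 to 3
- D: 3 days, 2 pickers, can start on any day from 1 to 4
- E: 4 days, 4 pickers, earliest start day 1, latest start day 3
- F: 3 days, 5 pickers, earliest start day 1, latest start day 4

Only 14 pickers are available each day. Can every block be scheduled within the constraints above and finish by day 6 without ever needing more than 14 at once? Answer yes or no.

no

The minimum achievable peak is 15; 14 < 15, so no feasible schedule stays within the cap.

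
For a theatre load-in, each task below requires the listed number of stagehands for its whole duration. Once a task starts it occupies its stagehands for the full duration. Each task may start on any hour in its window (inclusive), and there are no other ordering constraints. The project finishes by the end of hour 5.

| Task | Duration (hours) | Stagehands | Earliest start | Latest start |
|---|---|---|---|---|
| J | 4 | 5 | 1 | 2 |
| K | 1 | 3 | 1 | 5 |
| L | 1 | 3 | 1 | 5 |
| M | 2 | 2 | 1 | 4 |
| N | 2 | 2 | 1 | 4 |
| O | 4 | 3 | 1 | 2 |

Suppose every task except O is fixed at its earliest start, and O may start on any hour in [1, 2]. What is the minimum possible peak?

O@1: h1:18  h2:12  h3:8  h4:8  h5:0 → peak 18
O@2: h1:15  h2:12  h3:8  h4:8  h5:3 → peak 15
Best is O@2, peak 15.

15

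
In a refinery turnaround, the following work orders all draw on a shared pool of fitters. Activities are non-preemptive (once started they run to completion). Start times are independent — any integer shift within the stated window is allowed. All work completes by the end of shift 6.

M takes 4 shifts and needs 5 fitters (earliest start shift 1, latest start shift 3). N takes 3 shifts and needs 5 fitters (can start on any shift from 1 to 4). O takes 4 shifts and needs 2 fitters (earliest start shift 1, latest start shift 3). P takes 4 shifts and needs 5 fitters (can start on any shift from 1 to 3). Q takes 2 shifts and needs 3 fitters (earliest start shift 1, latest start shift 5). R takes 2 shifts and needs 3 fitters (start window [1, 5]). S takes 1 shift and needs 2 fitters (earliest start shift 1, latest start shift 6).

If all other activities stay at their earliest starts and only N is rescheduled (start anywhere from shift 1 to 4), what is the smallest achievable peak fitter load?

N@1: s1:25  s2:23  s3:17  s4:12  s5:0  s6:0 → peak 25
N@2: s1:20  s2:23  s3:17  s4:17  s5:0  s6:0 → peak 23
N@3: s1:20  s2:18  s3:17  s4:17  s5:5  s6:0 → peak 20
N@4: s1:20  s2:18  s3:12  s4:17  s5:5  s6:5 → peak 20
Best is N@3, peak 20.

20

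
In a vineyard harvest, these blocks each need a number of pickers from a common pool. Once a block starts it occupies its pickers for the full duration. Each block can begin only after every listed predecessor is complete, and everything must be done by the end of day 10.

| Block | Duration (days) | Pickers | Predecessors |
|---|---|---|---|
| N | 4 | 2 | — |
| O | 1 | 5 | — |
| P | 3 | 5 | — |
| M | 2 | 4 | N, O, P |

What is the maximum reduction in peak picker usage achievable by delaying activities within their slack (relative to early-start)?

Early-start peak: d1:12  d2:7  d3:7  d4:2  d5:4  d6:4  d7:0  d8:0  d9:0  d10:0 ⇒ 12.
Leveled (N@1, O@5, P@6, M@9): d1:2  d2:2  d3:2  d4:2  d5:5  d6:5  d7:5  d8:5  d9:4  d10:4 ⇒ 5.
Reduction 12 − 5 = 7.

7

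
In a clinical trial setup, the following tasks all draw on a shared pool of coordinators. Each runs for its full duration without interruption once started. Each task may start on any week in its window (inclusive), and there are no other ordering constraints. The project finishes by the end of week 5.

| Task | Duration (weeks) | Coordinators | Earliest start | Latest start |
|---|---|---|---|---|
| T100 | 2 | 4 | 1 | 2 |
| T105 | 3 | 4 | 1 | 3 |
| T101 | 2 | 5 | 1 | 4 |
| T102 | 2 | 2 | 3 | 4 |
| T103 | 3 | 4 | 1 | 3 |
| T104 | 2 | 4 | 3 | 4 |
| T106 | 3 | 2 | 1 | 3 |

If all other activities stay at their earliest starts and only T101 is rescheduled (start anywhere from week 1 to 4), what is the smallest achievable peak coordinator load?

16

T101@1: w1:19  w2:19  w3:16  w4:6  w5:0 → peak 19
T101@2: w1:14  w2:19  w3:21  w4:6  w5:0 → peak 21
T101@3: w1:14  w2:14  w3:21  w4:11  w5:0 → peak 21
T101@4: w1:14  w2:14  w3:16  w4:11  w5:5 → peak 16
Best is T101@4, peak 16.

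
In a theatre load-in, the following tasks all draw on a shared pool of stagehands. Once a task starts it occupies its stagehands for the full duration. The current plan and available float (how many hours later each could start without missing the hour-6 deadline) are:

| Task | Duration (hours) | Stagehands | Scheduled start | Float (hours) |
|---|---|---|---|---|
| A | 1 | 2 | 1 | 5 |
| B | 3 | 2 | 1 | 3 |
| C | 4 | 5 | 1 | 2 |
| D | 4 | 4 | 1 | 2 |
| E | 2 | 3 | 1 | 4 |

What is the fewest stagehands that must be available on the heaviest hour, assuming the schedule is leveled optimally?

Early-start (A@1, B@1, C@1, D@1, E@1) gives peak 16: h1:16  h2:14  h3:11  h4:9  h5:0  h6:0.
Shift D→2, E→5.
Schedule A@1, B@1, C@1, D@2, E@5: h1:9  h2:11  h3:11  h4:9  h5:7  h6:3 — peak 11.

11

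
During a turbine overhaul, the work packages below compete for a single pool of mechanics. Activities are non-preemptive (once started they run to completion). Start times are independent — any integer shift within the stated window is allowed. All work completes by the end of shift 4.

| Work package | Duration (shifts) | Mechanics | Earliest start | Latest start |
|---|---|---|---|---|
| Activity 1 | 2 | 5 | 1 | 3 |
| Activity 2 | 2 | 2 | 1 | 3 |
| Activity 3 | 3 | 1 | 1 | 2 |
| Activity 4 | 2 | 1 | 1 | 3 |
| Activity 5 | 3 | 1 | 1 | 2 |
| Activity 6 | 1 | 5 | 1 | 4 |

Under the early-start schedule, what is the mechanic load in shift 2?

At early start, shift 2 has: Activity 1, Activity 2, Activity 3, Activity 4, Activity 5.
Demand: 5 + 2 + 1 + 1 + 1 = 10.

10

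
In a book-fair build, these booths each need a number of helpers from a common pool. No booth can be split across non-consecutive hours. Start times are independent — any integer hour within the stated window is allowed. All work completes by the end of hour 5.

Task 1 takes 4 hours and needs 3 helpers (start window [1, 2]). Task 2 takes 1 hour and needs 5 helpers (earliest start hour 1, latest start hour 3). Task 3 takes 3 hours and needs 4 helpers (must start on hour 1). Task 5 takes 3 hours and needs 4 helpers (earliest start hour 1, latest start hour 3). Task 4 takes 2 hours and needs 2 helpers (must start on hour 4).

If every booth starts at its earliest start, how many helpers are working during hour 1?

16

At early start, hour 1 has: Task 1, Task 2, Task 3, Task 5.
Demand: 3 + 5 + 4 + 4 = 16.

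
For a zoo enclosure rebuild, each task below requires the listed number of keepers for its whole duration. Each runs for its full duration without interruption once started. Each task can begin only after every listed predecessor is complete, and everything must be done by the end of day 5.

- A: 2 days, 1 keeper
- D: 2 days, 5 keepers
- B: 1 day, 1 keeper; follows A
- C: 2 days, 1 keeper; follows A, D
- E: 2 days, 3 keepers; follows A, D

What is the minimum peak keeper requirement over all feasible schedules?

6

Schedule A@1, D@1, B@3, C@3, E@3: d1:6  d2:6  d3:5  d4:4  d5:0 — peak 6.
No arrangement of the 19 feasible schedules does better.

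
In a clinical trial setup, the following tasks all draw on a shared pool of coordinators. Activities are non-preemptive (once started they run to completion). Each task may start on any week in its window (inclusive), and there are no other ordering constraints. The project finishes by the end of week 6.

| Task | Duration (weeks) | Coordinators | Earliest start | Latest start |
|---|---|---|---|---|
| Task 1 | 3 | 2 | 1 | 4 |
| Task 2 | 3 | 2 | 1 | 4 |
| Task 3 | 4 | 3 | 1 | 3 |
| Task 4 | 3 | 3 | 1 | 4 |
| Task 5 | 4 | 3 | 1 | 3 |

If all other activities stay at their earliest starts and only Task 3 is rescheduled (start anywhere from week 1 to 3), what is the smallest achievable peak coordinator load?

Task 3@1: w1:13  w2:13  w3:13  w4:6  w5:0  w6:0 → peak 13
Task 3@2: w1:10  w2:13  w3:13  w4:6  w5:3  w6:0 → peak 13
Task 3@3: w1:10  w2:10  w3:13  w4:6  w5:3  w6:3 → peak 13
Best is Task 3@1, peak 13.

13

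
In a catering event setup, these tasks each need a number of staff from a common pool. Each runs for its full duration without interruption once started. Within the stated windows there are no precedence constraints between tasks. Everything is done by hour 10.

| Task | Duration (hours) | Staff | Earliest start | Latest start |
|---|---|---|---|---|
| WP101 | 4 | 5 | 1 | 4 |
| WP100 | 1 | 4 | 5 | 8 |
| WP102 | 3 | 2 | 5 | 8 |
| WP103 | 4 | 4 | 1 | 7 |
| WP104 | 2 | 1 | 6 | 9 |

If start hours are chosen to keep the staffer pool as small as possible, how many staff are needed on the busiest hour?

Early-start (WP101@1, WP100@5, WP102@5, WP103@1, WP104@6) gives peak 9: h1:9  h2:9  h3:9  h4:9  h5:6  h6:3  h7:3  h8:0  h9:0  h10:0.
Shift WP103→6, WP104→8.
Schedule WP101@1, WP100@5, WP102@5, WP103@6, WP104@8: h1:5  h2:5  h3:5  h4:5  h5:6  h6:6  h7:6  h8:5  h9:5  h10:0 — peak 6.

6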